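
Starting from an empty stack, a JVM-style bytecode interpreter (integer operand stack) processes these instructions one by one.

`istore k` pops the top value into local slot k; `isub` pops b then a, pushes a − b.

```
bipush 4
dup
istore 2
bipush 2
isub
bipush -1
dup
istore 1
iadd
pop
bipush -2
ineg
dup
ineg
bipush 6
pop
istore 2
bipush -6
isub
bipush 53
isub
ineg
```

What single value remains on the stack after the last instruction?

bipush 4  -> [4]
dup       -> [4, 4]
istore 2  -> [4]
bipush 2  -> [4, 2]
isub      -> [2]
bipush -1 -> [2, -1]
dup       -> [2, -1, -1]
istore 1  -> [2, -1]
iadd      -> [1]
pop       -> []
bipush -2 -> [-2]
ineg      -> [2]
dup       -> [2, 2]
ineg      -> [2, -2]
bipush 6  -> [2, -2, 6]
pop       -> [2, -2]
istore 2  -> [2]
bipush -6 -> [2, -6]
isub      -> [8]
bipush 53 -> [8, 53]
isub      -> [-45]
ineg      -> [45]

45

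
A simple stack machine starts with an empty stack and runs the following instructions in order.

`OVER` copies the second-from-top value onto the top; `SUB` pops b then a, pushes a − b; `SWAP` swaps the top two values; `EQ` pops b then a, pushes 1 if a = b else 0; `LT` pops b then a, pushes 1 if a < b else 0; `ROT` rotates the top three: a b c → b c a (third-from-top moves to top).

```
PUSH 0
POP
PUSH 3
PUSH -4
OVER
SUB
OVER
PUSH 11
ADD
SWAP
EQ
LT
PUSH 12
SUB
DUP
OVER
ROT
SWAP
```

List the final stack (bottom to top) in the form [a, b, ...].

[-12, -12, -12]

PUSH 0  : 0
POP     : (empty)
PUSH 3  : 3
PUSH -4 : 3 -4
OVER    : 3 -4 3
SUB     : 3 -7
OVER    : 3 -7 3
PUSH 11 : 3 -7 3 11
ADD     : 3 -7 14
SWAP    : 3 14 -7
EQ      : 3 0
LT      : 0
PUSH 12 : 0 12
SUB     : -12
DUP     : -12 -12
OVER    : -12 -12 -12
ROT     : -12 -12 -12
SWAP    : -12 -12 -12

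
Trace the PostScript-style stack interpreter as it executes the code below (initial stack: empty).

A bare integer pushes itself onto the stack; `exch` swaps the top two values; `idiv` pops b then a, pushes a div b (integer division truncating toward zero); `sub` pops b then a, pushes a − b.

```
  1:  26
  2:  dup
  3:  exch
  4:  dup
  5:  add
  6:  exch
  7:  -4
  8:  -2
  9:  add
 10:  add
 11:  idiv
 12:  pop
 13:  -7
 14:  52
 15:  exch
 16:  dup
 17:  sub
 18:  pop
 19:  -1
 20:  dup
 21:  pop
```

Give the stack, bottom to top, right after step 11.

[2]

26   -> [26]
dup  -> [26, 26]
exch -> [26, 26]
dup  -> [26, 26, 26]
add  -> [26, 52]
exch -> [52, 26]
-4   -> [52, 26, -4]
-2   -> [52, 26, -4, -2]
add  -> [52, 26, -6]
add  -> [52, 20]
idiv -> [2]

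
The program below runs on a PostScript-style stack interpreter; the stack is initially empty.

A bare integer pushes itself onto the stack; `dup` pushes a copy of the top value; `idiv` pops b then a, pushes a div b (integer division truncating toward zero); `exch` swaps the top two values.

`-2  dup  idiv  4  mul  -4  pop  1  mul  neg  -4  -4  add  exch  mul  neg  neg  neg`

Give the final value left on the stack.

-32

-2    -2
dup   -2 -2
idiv  1
4     1 4
mul   4
-4    4 -4
pop   4
1     4 1
mul   4
neg   -4
-4    -4 -4
-4    -4 -4 -4
add   -4 -8
exch  -8 -4
mul   32
neg   -32
neg   32
neg   -32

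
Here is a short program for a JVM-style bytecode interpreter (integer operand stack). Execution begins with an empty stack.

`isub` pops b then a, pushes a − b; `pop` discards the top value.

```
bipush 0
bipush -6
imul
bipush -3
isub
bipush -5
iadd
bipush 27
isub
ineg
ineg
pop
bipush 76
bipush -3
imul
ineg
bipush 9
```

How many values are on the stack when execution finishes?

bipush 0  : 0
bipush -6 : 0 -6
imul      : 0
bipush -3 : 0 -3
isub      : 3
bipush -5 : 3 -5
iadd      : -2
bipush 27 : -2 27
isub      : -29
ineg      : 29
ineg      : -29
pop       : (empty)
bipush 76 : 76
bipush -3 : 76 -3
imul      : -228
ineg      : 228
bipush 9  : 228 9

2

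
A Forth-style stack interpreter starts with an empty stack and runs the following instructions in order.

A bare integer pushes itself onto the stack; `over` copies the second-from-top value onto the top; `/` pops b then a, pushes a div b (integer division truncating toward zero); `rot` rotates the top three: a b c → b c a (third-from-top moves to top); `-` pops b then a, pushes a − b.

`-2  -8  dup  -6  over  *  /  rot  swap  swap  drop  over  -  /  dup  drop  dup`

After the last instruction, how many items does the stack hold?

2

-2   -> [-2]
-8   -> [-2, -8]
dup  -> [-2, -8, -8]
-6   -> [-2, -8, -8, -6]
over -> [-2, -8, -8, -6, -8]
*    -> [-2, -8, -8, 48]
/    -> [-2, -8, 0]
rot  -> [-8, 0, -2]
swap -> [-8, -2, 0]
swap -> [-8, 0, -2]
drop -> [-8, 0]
over -> [-8, 0, -8]
-    -> [-8, 8]
/    -> [-1]
dup  -> [-1, -1]
drop -> [-1]
dup  -> [-1, -1]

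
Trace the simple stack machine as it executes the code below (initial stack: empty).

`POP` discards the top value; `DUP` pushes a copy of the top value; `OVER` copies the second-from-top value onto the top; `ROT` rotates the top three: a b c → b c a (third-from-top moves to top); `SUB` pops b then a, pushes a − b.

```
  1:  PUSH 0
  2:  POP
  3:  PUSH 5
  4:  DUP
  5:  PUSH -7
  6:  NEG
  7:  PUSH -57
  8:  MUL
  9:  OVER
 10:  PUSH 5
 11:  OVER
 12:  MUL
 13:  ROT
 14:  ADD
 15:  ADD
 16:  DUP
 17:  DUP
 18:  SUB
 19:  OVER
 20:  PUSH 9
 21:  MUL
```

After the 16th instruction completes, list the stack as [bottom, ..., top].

PUSH 0   → 0
POP      → (empty)
PUSH 5   → 5
DUP      → 5 5
PUSH -7  → 5 5 -7
NEG      → 5 5 7
PUSH -57 → 5 5 7 -57
MUL      → 5 5 -399
OVER     → 5 5 -399 5
PUSH 5   → 5 5 -399 5 5
OVER     → 5 5 -399 5 5 5
MUL      → 5 5 -399 5 25
ROT      → 5 5 5 25 -399
ADD      → 5 5 5 -374
ADD      → 5 5 -369
DUP      → 5 5 -369 -369

[5, 5, -369, -369]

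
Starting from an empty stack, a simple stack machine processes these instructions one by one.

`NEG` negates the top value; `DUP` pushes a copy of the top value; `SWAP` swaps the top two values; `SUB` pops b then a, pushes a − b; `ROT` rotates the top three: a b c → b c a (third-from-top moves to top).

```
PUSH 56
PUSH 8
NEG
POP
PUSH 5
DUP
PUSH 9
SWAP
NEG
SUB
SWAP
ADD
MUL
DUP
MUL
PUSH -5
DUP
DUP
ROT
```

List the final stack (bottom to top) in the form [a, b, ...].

[1132096, -5, -5, -5]

PUSH 56  56
PUSH 8   56 8
NEG      56 -8
POP      56
PUSH 5   56 5
DUP      56 5 5
PUSH 9   56 5 5 9
SWAP     56 5 9 5
NEG      56 5 9 -5
SUB      56 5 14
SWAP     56 14 5
ADD      56 19
MUL      1064
DUP      1064 1064
MUL      1132096
PUSH -5  1132096 -5
DUP      1132096 -5 -5
DUP      1132096 -5 -5 -5
ROT      1132096 -5 -5 -5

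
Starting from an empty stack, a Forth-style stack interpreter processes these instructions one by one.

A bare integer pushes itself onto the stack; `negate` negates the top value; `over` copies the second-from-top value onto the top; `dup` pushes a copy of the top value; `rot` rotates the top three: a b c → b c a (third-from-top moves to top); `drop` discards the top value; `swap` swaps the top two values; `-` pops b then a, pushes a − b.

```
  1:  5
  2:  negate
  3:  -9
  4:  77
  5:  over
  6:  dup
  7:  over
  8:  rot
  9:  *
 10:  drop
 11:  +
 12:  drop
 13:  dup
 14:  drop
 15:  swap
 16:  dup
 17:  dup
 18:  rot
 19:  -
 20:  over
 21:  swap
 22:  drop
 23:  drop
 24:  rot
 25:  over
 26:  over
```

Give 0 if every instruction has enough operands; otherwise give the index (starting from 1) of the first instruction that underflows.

5      : [5]
negate : [-5]
-9     : [-5, -9]
77     : [-5, -9, 77]
over   : [-5, -9, 77, -9]
dup    : [-5, -9, 77, -9, -9]
over   : [-5, -9, 77, -9, -9, -9]
rot    : [-5, -9, 77, -9, -9, -9]
*      : [-5, -9, 77, -9, 81]
drop   : [-5, -9, 77, -9]
+      : [-5, -9, 68]
drop   : [-5, -9]
dup    : [-5, -9, -9]
drop   : [-5, -9]
swap   : [-9, -5]
dup    : [-9, -5, -5]
dup    : [-9, -5, -5, -5]
rot    : [-9, -5, -5, -5]
-      : [-9, -5, 0]
over   : [-9, -5, 0, -5]
swap   : [-9, -5, -5, 0]
drop   : [-9, -5, -5]
drop   : [-9, -5]
rot  — needs 3 operands, stack has 2 → underflow

24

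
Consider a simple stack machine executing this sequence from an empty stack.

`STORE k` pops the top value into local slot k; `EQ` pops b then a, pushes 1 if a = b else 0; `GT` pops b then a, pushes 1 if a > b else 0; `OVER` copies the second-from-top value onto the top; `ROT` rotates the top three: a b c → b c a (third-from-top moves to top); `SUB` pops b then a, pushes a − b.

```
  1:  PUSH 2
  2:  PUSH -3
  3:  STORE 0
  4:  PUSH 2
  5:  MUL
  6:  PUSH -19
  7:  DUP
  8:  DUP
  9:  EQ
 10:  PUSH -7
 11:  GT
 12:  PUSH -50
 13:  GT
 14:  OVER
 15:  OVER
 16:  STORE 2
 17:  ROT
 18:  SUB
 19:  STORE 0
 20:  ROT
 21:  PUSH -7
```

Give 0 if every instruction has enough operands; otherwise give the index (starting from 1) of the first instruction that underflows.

PUSH 2    2
PUSH -3   2 -3
STORE 0   2
PUSH 2    2 2
MUL       4
PUSH -19  4 -19
DUP       4 -19 -19
DUP       4 -19 -19 -19
EQ        4 -19 1
PUSH -7   4 -19 1 -7
GT        4 -19 1
PUSH -50  4 -19 1 -50
GT        4 -19 1
OVER      4 -19 1 -19
OVER      4 -19 1 -19 1
STORE 2   4 -19 1 -19
ROT       4 1 -19 -19
SUB       4 1 0
STORE 0   4 1
ROT  — needs 3 operands, stack has 2 → underflow

20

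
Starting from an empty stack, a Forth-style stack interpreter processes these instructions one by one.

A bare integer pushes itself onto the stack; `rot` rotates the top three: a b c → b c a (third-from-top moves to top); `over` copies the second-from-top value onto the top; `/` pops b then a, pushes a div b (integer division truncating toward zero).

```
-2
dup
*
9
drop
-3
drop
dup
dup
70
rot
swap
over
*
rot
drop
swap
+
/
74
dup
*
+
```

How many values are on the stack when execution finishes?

-2   → [-2]
dup  → [-2, -2]
*    → [4]
9    → [4, 9]
drop → [4]
-3   → [4, -3]
drop → [4]
dup  → [4, 4]
dup  → [4, 4, 4]
70   → [4, 4, 4, 70]
rot  → [4, 4, 70, 4]
swap → [4, 4, 4, 70]
over → [4, 4, 4, 70, 4]
*    → [4, 4, 4, 280]
rot  → [4, 4, 280, 4]
drop → [4, 4, 280]
swap → [4, 280, 4]
+    → [4, 284]
/    → [0]
74   → [0, 74]
dup  → [0, 74, 74]
*    → [0, 5476]
+    → [5476]

1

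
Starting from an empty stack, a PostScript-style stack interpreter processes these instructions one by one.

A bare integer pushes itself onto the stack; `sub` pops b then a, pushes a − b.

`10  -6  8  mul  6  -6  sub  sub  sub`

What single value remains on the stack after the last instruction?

70

10  -> [10]
-6  -> [10, -6]
8   -> [10, -6, 8]
mul -> [10, -48]
6   -> [10, -48, 6]
-6  -> [10, -48, 6, -6]
sub -> [10, -48, 12]
sub -> [10, -60]
sub -> [70]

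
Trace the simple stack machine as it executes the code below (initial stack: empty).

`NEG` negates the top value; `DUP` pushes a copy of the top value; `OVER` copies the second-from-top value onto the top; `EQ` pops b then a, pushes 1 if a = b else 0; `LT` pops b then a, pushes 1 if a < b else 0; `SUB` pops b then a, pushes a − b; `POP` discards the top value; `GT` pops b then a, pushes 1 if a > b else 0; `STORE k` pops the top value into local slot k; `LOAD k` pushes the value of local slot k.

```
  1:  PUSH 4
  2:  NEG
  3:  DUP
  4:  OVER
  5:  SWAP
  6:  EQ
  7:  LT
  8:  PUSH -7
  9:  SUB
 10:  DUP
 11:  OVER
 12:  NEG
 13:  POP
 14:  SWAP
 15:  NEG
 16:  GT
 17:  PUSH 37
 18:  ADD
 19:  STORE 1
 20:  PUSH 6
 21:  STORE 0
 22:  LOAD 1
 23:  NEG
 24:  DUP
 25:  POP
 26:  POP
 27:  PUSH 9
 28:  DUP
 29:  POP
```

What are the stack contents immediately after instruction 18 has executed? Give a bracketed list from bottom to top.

[38]

PUSH 4   [4]
NEG      [-4]
DUP      [-4, -4]
OVER     [-4, -4, -4]
SWAP     [-4, -4, -4]
EQ       [-4, 1]
LT       [1]
PUSH -7  [1, -7]
SUB      [8]
DUP      [8, 8]
OVER     [8, 8, 8]
NEG      [8, 8, -8]
POP      [8, 8]
SWAP     [8, 8]
NEG      [8, -8]
GT       [1]
PUSH 37  [1, 37]
ADD      [38]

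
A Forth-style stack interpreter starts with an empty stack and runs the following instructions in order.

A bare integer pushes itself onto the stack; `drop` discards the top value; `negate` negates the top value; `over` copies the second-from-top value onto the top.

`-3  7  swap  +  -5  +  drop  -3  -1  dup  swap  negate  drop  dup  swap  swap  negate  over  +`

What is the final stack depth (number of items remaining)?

3

-3      [-3]
7       [-3, 7]
swap    [7, -3]
+       [4]
-5      [4, -5]
+       [-1]
drop    []
-3      [-3]
-1      [-3, -1]
dup     [-3, -1, -1]
swap    [-3, -1, -1]
negate  [-3, -1, 1]
drop    [-3, -1]
dup     [-3, -1, -1]
swap    [-3, -1, -1]
swap    [-3, -1, -1]
negate  [-3, -1, 1]
over    [-3, -1, 1, -1]
+       [-3, -1, 0]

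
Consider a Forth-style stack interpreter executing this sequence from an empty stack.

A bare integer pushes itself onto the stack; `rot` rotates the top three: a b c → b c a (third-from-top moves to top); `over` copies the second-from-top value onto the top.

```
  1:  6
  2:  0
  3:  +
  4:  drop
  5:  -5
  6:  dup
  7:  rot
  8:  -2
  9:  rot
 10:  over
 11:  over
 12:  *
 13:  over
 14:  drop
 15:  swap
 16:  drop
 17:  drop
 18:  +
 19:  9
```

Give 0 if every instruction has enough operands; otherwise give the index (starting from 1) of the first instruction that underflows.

6     6
0     6 0
+     6
drop  (empty)
-5    -5
dup   -5 -5
rot  — needs 3 operands, stack has 2 → underflow

7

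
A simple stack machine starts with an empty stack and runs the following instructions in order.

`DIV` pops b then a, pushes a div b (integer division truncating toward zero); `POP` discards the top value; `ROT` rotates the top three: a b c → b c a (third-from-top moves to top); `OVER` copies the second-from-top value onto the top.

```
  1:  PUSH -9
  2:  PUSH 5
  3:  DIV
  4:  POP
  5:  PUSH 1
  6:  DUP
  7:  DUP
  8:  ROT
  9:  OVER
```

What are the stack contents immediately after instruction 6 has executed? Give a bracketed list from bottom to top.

PUSH -9  -9
PUSH 5   -9 5
DIV      -1
POP      (empty)
PUSH 1   1
DUP      1 1

[1, 1]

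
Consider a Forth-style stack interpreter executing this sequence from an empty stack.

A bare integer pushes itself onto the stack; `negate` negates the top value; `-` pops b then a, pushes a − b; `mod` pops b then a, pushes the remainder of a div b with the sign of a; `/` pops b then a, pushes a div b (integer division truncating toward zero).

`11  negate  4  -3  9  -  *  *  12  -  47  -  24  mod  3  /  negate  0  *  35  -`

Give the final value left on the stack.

11     -> [11]
negate -> [-11]
4      -> [-11, 4]
-3     -> [-11, 4, -3]
9      -> [-11, 4, -3, 9]
-      -> [-11, 4, -12]
*      -> [-11, -48]
*      -> [528]
12     -> [528, 12]
-      -> [516]
47     -> [516, 47]
-      -> [469]
24     -> [469, 24]
mod    -> [13]
3      -> [13, 3]
/      -> [4]
negate -> [-4]
0      -> [-4, 0]
*      -> [0]
35     -> [0, 35]
-      -> [-35]

-35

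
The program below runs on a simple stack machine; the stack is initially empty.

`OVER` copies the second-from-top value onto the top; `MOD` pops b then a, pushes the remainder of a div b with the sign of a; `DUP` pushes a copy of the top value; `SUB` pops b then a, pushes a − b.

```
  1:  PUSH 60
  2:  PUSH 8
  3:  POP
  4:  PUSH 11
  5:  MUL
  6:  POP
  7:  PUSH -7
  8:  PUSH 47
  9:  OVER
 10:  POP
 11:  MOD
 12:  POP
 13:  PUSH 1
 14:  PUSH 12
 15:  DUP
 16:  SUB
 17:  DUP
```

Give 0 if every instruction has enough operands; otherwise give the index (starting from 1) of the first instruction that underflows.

PUSH 60  [60]
PUSH 8   [60, 8]
POP      [60]
PUSH 11  [60, 11]
MUL      [660]
POP      []
PUSH -7  [-7]
PUSH 47  [-7, 47]
OVER     [-7, 47, -7]
POP      [-7, 47]
MOD      [-7]
POP      []
PUSH 1   [1]
PUSH 12  [1, 12]
DUP      [1, 12, 12]
SUB      [1, 0]
DUP      [1, 0, 0]

0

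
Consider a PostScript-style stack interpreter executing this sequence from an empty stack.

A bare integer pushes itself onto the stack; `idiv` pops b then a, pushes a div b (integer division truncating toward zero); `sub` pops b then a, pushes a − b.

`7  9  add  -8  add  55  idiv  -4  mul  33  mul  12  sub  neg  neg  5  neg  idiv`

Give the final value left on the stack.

7    → 7
9    → 7 9
add  → 16
-8   → 16 -8
add  → 8
55   → 8 55
idiv → 0
-4   → 0 -4
mul  → 0
33   → 0 33
mul  → 0
12   → 0 12
sub  → -12
neg  → 12
neg  → -12
5    → -12 5
neg  → -12 -5
idiv → 2

2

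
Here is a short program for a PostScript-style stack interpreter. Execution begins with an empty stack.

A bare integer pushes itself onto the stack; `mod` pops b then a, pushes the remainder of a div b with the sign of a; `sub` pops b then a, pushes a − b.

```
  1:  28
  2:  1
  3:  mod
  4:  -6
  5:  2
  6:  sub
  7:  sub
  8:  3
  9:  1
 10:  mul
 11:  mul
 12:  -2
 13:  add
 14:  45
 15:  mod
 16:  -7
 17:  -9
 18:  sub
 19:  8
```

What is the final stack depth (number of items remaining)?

28  : [28]
1   : [28, 1]
mod : [0]
-6  : [0, -6]
2   : [0, -6, 2]
sub : [0, -8]
sub : [8]
3   : [8, 3]
1   : [8, 3, 1]
mul : [8, 3]
mul : [24]
-2  : [24, -2]
add : [22]
45  : [22, 45]
mod : [22]
-7  : [22, -7]
-9  : [22, -7, -9]
sub : [22, 2]
8   : [22, 2, 8]

3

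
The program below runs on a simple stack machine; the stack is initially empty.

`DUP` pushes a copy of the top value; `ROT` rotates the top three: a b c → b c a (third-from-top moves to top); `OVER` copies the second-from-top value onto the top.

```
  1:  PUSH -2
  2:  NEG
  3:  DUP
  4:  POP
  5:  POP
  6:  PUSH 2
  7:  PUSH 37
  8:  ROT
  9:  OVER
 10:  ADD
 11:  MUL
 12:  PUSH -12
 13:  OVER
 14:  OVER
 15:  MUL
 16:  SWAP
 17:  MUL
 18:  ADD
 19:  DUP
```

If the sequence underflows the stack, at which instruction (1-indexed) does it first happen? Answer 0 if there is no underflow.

8

PUSH -2 → -2
NEG     → 2
DUP     → 2 2
POP     → 2
POP     → (empty)
PUSH 2  → 2
PUSH 37 → 2 37
ROT  — needs 3 operands, stack has 2 → underflow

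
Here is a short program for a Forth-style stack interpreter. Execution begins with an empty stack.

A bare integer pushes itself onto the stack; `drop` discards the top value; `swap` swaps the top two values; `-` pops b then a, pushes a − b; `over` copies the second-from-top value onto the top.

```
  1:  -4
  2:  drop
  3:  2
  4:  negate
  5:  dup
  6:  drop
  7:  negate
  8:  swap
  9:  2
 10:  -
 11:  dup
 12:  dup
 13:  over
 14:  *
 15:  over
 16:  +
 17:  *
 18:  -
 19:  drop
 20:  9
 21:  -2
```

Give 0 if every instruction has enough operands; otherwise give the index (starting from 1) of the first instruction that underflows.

-4     -> -4
drop   -> (empty)
2      -> 2
negate -> -2
dup    -> -2 -2
drop   -> -2
negate -> 2
swap  — needs 2 operands, stack has 1 → underflow

8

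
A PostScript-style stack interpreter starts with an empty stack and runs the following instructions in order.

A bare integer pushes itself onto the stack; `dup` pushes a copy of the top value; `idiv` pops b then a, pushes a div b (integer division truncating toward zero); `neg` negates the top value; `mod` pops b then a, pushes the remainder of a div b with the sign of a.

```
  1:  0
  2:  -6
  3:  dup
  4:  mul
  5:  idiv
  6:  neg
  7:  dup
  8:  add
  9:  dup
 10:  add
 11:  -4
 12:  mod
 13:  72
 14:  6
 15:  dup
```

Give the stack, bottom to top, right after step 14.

[0, 72, 6]

0     0
-6    0 -6
dup   0 -6 -6
mul   0 36
idiv  0
neg   0
dup   0 0
add   0
dup   0 0
add   0
-4    0 -4
mod   0
72    0 72
6     0 72 6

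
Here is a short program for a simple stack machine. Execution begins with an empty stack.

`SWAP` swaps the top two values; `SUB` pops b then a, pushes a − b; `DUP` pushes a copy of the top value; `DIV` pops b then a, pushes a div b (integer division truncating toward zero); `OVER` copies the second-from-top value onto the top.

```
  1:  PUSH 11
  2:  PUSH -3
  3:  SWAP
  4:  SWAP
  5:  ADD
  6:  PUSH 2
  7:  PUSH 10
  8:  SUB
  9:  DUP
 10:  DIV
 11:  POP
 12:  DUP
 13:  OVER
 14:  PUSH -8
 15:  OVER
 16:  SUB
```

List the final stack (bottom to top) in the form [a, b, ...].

[8, 8, 8, -16]

PUSH 11 -> [11]
PUSH -3 -> [11, -3]
SWAP    -> [-3, 11]
SWAP    -> [11, -3]
ADD     -> [8]
PUSH 2  -> [8, 2]
PUSH 10 -> [8, 2, 10]
SUB     -> [8, -8]
DUP     -> [8, -8, -8]
DIV     -> [8, 1]
POP     -> [8]
DUP     -> [8, 8]
OVER    -> [8, 8, 8]
PUSH -8 -> [8, 8, 8, -8]
OVER    -> [8, 8, 8, -8, 8]
SUB     -> [8, 8, 8, -16]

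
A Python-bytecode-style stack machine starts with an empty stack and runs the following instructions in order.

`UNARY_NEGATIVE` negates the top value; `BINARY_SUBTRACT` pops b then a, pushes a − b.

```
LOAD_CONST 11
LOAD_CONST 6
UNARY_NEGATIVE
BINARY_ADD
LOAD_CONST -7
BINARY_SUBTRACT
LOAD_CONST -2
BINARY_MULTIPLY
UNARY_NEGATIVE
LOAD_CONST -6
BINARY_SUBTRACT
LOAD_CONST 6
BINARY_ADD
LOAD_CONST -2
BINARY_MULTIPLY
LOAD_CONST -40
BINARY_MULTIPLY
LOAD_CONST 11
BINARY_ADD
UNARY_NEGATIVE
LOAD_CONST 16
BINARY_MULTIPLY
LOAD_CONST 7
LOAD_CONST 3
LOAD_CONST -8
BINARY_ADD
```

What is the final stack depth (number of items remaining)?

3

LOAD_CONST 11   -> [11]
LOAD_CONST 6    -> [11, 6]
UNARY_NEGATIVE  -> [11, -6]
BINARY_ADD      -> [5]
LOAD_CONST -7   -> [5, -7]
BINARY_SUBTRACT -> [12]
LOAD_CONST -2   -> [12, -2]
BINARY_MULTIPLY -> [-24]
UNARY_NEGATIVE  -> [24]
LOAD_CONST -6   -> [24, -6]
BINARY_SUBTRACT -> [30]
LOAD_CONST 6    -> [30, 6]
BINARY_ADD      -> [36]
LOAD_CONST -2   -> [36, -2]
BINARY_MULTIPLY -> [-72]
LOAD_CONST -40  -> [-72, -40]
BINARY_MULTIPLY -> [2880]
LOAD_CONST 11   -> [2880, 11]
BINARY_ADD      -> [2891]
UNARY_NEGATIVE  -> [-2891]
LOAD_CONST 16   -> [-2891, 16]
BINARY_MULTIPLY -> [-46256]
LOAD_CONST 7    -> [-46256, 7]
LOAD_CONST 3    -> [-46256, 7, 3]
LOAD_CONST -8   -> [-46256, 7, 3, -8]
BINARY_ADD      -> [-46256, 7, -5]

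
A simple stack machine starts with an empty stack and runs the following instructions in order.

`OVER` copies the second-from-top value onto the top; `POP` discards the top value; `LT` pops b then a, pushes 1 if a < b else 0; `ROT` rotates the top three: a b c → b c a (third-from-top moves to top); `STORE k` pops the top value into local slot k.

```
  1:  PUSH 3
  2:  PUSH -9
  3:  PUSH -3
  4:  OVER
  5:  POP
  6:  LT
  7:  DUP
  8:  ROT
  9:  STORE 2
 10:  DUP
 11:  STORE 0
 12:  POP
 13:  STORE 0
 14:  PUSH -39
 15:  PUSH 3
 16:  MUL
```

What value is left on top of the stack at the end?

PUSH 3   -> 3
PUSH -9  -> 3 -9
PUSH -3  -> 3 -9 -3
OVER     -> 3 -9 -3 -9
POP      -> 3 -9 -3
LT       -> 3 1
DUP      -> 3 1 1
ROT      -> 1 1 3
STORE 2  -> 1 1
DUP      -> 1 1 1
STORE 0  -> 1 1
POP      -> 1
STORE 0  -> (empty)
PUSH -39 -> -39
PUSH 3   -> -39 3
MUL      -> -117

-117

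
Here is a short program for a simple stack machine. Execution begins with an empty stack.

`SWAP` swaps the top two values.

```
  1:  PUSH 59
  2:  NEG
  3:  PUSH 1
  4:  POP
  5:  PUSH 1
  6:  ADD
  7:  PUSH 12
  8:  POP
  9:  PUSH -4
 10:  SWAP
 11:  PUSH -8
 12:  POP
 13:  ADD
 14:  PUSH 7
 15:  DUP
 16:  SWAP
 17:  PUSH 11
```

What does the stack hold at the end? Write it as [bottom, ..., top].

PUSH 59 -> 59
NEG     -> -59
PUSH 1  -> -59 1
POP     -> -59
PUSH 1  -> -59 1
ADD     -> -58
PUSH 12 -> -58 12
POP     -> -58
PUSH -4 -> -58 -4
SWAP    -> -4 -58
PUSH -8 -> -4 -58 -8
POP     -> -4 -58
ADD     -> -62
PUSH 7  -> -62 7
DUP     -> -62 7 7
SWAP    -> -62 7 7
PUSH 11 -> -62 7 7 11

[-62, 7, 7, 11]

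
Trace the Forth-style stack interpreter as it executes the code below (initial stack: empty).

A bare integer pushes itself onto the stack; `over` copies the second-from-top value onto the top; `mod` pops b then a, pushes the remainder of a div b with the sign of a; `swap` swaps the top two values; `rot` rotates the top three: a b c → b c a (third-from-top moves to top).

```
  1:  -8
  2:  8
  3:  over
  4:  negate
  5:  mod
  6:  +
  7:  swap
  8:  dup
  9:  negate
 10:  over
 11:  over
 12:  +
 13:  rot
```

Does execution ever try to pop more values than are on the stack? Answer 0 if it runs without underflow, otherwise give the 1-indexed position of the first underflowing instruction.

7

-8     : -8
8      : -8 8
over   : -8 8 -8
negate : -8 8 8
mod    : -8 0
+      : -8
swap  — needs 2 operands, stack has 1 → underflow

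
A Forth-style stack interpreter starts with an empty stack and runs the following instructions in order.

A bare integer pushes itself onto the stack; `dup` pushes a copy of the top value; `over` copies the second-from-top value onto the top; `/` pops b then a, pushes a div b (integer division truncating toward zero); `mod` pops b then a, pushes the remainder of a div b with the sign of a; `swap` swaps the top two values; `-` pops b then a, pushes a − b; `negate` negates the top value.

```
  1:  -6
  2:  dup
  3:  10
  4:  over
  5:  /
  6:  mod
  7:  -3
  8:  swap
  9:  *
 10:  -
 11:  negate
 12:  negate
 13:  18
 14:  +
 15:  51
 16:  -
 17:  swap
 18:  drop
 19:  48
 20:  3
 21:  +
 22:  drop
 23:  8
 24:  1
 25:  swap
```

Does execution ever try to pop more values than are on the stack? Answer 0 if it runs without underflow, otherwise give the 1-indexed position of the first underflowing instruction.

17

-6     : [-6]
dup    : [-6, -6]
10     : [-6, -6, 10]
over   : [-6, -6, 10, -6]
/      : [-6, -6, -1]
mod    : [-6, 0]
-3     : [-6, 0, -3]
swap   : [-6, -3, 0]
*      : [-6, 0]
-      : [-6]
negate : [6]
negate : [-6]
18     : [-6, 18]
+      : [12]
51     : [12, 51]
-      : [-39]
swap  — needs 2 operands, stack has 1 → underflow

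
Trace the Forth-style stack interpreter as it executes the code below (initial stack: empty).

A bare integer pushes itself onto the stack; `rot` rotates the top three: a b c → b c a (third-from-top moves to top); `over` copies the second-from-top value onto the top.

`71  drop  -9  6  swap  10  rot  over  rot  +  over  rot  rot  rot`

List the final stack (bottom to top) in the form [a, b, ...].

[-9, 6, 20, 6]

71    71
drop  (empty)
-9    -9
6     -9 6
swap  6 -9
10    6 -9 10
rot   -9 10 6
over  -9 10 6 10
rot   -9 6 10 10
+     -9 6 20
over  -9 6 20 6
rot   -9 20 6 6
rot   -9 6 6 20
rot   -9 6 20 6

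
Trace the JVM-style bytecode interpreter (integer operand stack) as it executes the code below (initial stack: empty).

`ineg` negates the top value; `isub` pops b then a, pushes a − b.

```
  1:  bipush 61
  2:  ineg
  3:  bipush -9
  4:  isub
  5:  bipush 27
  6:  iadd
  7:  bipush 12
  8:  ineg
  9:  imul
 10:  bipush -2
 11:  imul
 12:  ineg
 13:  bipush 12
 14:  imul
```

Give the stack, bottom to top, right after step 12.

bipush 61  61
ineg       -61
bipush -9  -61 -9
isub       -52
bipush 27  -52 27
iadd       -25
bipush 12  -25 12
ineg       -25 -12
imul       300
bipush -2  300 -2
imul       -600
ineg       600

[600]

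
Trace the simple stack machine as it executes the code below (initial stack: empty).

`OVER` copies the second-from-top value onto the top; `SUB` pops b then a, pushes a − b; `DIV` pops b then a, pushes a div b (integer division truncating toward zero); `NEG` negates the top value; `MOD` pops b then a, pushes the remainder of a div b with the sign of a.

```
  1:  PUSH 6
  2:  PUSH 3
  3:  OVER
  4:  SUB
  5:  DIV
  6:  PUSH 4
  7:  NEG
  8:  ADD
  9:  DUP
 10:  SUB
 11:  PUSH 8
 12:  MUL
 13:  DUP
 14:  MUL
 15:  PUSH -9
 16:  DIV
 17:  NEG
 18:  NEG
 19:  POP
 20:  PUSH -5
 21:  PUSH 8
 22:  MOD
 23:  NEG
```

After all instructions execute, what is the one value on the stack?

5

PUSH 6   [6]
PUSH 3   [6, 3]
OVER     [6, 3, 6]
SUB      [6, -3]
DIV      [-2]
PUSH 4   [-2, 4]
NEG      [-2, -4]
ADD      [-6]
DUP      [-6, -6]
SUB      [0]
PUSH 8   [0, 8]
MUL      [0]
DUP      [0, 0]
MUL      [0]
PUSH -9  [0, -9]
DIV      [0]
NEG      [0]
NEG      [0]
POP      []
PUSH -5  [-5]
PUSH 8   [-5, 8]
MOD      [-5]
NEG      [5]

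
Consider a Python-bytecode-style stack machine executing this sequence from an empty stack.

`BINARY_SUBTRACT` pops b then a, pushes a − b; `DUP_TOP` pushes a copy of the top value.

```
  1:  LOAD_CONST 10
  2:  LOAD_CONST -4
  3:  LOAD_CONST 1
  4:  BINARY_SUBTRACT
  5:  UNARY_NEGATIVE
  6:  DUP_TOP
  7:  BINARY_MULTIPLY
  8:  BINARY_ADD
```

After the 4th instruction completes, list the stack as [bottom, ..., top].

LOAD_CONST 10   : 10
LOAD_CONST -4   : 10 -4
LOAD_CONST 1    : 10 -4 1
BINARY_SUBTRACT : 10 -5

[10, -5]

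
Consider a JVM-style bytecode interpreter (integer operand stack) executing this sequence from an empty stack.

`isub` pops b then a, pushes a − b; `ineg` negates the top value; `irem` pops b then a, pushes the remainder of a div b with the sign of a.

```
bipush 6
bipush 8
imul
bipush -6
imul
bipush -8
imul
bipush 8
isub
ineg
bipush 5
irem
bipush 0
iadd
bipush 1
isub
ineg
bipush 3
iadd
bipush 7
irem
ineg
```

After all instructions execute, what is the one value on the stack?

-5

bipush 6   [6]
bipush 8   [6, 8]
imul       [48]
bipush -6  [48, -6]
imul       [-288]
bipush -8  [-288, -8]
imul       [2304]
bipush 8   [2304, 8]
isub       [2296]
ineg       [-2296]
bipush 5   [-2296, 5]
irem       [-1]
bipush 0   [-1, 0]
iadd       [-1]
bipush 1   [-1, 1]
isub       [-2]
ineg       [2]
bipush 3   [2, 3]
iadd       [5]
bipush 7   [5, 7]
irem       [5]
ineg       [-5]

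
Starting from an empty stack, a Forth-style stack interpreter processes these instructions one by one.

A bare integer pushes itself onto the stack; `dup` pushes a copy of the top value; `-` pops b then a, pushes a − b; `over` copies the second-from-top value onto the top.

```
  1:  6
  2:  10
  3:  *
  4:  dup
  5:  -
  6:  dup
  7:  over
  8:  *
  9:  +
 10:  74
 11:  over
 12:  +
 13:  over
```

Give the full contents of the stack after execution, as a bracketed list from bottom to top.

[0, 74, 0]

6    → [6]
10   → [6, 10]
*    → [60]
dup  → [60, 60]
-    → [0]
dup  → [0, 0]
over → [0, 0, 0]
*    → [0, 0]
+    → [0]
74   → [0, 74]
over → [0, 74, 0]
+    → [0, 74]
over → [0, 74, 0]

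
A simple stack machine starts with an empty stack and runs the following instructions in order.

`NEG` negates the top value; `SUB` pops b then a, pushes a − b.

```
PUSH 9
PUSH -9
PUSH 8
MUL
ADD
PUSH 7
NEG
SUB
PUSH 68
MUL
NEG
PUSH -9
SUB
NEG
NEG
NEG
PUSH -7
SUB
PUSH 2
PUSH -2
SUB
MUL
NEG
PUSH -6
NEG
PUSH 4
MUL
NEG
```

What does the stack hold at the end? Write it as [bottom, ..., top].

PUSH 9   9
PUSH -9  9 -9
PUSH 8   9 -9 8
MUL      9 -72
ADD      -63
PUSH 7   -63 7
NEG      -63 -7
SUB      -56
PUSH 68  -56 68
MUL      -3808
NEG      3808
PUSH -9  3808 -9
SUB      3817
NEG      -3817
NEG      3817
NEG      -3817
PUSH -7  -3817 -7
SUB      -3810
PUSH 2   -3810 2
PUSH -2  -3810 2 -2
SUB      -3810 4
MUL      -15240
NEG      15240
PUSH -6  15240 -6
NEG      15240 6
PUSH 4   15240 6 4
MUL      15240 24
NEG      15240 -24

[15240, -24]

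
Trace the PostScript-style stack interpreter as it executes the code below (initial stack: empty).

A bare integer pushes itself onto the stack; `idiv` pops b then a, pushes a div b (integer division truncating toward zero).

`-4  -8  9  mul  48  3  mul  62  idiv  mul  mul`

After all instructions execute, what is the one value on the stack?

576

-4   → [-4]
-8   → [-4, -8]
9    → [-4, -8, 9]
mul  → [-4, -72]
48   → [-4, -72, 48]
3    → [-4, -72, 48, 3]
mul  → [-4, -72, 144]
62   → [-4, -72, 144, 62]
idiv → [-4, -72, 2]
mul  → [-4, -144]
mul  → [576]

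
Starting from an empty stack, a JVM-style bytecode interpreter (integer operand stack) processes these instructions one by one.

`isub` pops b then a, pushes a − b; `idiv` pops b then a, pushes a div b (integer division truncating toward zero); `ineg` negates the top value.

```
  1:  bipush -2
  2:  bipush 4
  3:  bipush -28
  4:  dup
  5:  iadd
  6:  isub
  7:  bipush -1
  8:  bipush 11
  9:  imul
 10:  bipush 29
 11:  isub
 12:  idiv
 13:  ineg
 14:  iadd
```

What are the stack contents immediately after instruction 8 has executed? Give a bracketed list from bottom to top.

[-2, 60, -1, 11]

bipush -2  : -2
bipush 4   : -2 4
bipush -28 : -2 4 -28
dup        : -2 4 -28 -28
iadd       : -2 4 -56
isub       : -2 60
bipush -1  : -2 60 -1
bipush 11  : -2 60 -1 11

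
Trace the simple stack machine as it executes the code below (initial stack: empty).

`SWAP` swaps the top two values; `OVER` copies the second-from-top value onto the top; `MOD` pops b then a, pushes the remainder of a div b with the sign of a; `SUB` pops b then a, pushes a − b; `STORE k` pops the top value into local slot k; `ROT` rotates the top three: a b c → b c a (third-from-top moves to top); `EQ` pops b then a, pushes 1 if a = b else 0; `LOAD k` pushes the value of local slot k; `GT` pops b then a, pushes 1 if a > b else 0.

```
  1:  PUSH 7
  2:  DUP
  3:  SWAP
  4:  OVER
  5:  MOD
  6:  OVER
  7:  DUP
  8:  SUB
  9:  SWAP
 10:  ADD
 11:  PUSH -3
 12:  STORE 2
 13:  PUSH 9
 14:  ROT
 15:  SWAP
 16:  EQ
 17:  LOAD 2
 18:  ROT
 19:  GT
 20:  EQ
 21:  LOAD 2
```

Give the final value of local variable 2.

-3

PUSH 7   7
DUP      7 7
SWAP     7 7
OVER     7 7 7
MOD      7 0
OVER     7 0 7
DUP      7 0 7 7
SUB      7 0 0
SWAP     7 0 0
ADD      7 0
PUSH -3  7 0 -3
STORE 2  7 0
PUSH 9   7 0 9
ROT      0 9 7
SWAP     0 7 9
EQ       0 0
LOAD 2   0 0 -3
ROT      0 -3 0
GT       0 0
EQ       1
LOAD 2   1 -3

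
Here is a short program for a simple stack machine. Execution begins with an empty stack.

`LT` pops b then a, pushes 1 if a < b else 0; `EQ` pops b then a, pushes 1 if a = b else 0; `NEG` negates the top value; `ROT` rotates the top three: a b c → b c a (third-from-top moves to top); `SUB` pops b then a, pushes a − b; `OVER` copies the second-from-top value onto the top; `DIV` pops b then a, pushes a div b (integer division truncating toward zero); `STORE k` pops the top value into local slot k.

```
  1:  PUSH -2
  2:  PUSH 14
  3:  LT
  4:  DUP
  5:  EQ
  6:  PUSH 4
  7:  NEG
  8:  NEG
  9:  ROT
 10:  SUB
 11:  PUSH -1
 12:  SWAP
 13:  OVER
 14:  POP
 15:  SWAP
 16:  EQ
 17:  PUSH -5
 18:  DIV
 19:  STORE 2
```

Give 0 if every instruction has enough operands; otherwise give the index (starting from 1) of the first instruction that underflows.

9

PUSH -2 : [-2]
PUSH 14 : [-2, 14]
LT      : [1]
DUP     : [1, 1]
EQ      : [1]
PUSH 4  : [1, 4]
NEG     : [1, -4]
NEG     : [1, 4]
ROT  — needs 3 operands, stack has 2 → underflow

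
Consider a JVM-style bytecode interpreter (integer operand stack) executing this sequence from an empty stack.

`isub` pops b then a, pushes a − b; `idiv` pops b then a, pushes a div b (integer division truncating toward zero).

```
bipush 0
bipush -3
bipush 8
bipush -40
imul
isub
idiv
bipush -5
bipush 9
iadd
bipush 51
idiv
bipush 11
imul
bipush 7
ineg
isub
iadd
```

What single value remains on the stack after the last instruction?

7

bipush 0   -> [0]
bipush -3  -> [0, -3]
bipush 8   -> [0, -3, 8]
bipush -40 -> [0, -3, 8, -40]
imul       -> [0, -3, -320]
isub       -> [0, 317]
idiv       -> [0]
bipush -5  -> [0, -5]
bipush 9   -> [0, -5, 9]
iadd       -> [0, 4]
bipush 51  -> [0, 4, 51]
idiv       -> [0, 0]
bipush 11  -> [0, 0, 11]
imul       -> [0, 0]
bipush 7   -> [0, 0, 7]
ineg       -> [0, 0, -7]
isub       -> [0, 7]
iadd       -> [7]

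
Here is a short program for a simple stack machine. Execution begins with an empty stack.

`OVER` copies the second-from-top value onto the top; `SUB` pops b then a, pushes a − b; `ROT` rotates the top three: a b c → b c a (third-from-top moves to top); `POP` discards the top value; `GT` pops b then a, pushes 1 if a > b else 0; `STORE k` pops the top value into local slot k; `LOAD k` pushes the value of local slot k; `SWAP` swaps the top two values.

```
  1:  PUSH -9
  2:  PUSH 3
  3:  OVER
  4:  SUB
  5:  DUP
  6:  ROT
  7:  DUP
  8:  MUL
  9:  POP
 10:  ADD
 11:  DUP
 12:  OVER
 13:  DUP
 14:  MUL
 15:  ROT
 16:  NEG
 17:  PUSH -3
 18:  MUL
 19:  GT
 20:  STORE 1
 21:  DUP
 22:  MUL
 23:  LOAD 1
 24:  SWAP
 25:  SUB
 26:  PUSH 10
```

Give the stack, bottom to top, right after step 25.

PUSH -9 : -9
PUSH 3  : -9 3
OVER    : -9 3 -9
SUB     : -9 12
DUP     : -9 12 12
ROT     : 12 12 -9
DUP     : 12 12 -9 -9
MUL     : 12 12 81
POP     : 12 12
ADD     : 24
DUP     : 24 24
OVER    : 24 24 24
DUP     : 24 24 24 24
MUL     : 24 24 576
ROT     : 24 576 24
NEG     : 24 576 -24
PUSH -3 : 24 576 -24 -3
MUL     : 24 576 72
GT      : 24 1
STORE 1 : 24
DUP     : 24 24
MUL     : 576
LOAD 1  : 576 1
SWAP    : 1 576
SUB     : -575

[-575]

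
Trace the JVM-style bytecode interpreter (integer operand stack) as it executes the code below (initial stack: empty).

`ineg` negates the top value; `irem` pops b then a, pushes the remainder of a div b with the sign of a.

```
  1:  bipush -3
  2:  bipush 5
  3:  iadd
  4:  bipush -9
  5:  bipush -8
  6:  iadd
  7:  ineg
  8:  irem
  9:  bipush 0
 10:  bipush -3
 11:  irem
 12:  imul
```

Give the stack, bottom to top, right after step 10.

bipush -3 → [-3]
bipush 5  → [-3, 5]
iadd      → [2]
bipush -9 → [2, -9]
bipush -8 → [2, -9, -8]
iadd      → [2, -17]
ineg      → [2, 17]
irem      → [2]
bipush 0  → [2, 0]
bipush -3 → [2, 0, -3]

[2, 0, -3]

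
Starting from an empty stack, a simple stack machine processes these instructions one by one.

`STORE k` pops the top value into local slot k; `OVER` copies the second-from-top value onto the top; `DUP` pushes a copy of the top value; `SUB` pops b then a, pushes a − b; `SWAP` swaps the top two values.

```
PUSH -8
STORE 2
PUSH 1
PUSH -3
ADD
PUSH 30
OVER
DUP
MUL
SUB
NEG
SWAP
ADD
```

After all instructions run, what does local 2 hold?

PUSH -8  -8
STORE 2  (empty)
PUSH 1   1
PUSH -3  1 -3
ADD      -2
PUSH 30  -2 30
OVER     -2 30 -2
DUP      -2 30 -2 -2
MUL      -2 30 4
SUB      -2 26
NEG      -2 -26
SWAP     -26 -2
ADD      -28

-8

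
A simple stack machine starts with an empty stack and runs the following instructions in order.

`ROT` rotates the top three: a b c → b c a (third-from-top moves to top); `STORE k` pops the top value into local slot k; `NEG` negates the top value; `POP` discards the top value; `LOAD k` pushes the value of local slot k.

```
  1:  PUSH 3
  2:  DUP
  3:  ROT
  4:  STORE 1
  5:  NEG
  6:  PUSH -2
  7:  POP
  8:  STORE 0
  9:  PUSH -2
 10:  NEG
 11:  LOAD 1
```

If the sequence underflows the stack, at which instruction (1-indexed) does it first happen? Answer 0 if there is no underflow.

PUSH 3  [3]
DUP     [3, 3]
ROT  — needs 3 operands, stack has 2 → underflow

3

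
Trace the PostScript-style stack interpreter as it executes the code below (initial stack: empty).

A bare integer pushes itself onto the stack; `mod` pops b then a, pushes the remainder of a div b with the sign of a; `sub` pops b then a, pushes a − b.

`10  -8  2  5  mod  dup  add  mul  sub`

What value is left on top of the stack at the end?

10  → [10]
-8  → [10, -8]
2   → [10, -8, 2]
5   → [10, -8, 2, 5]
mod → [10, -8, 2]
dup → [10, -8, 2, 2]
add → [10, -8, 4]
mul → [10, -32]
sub → [42]

42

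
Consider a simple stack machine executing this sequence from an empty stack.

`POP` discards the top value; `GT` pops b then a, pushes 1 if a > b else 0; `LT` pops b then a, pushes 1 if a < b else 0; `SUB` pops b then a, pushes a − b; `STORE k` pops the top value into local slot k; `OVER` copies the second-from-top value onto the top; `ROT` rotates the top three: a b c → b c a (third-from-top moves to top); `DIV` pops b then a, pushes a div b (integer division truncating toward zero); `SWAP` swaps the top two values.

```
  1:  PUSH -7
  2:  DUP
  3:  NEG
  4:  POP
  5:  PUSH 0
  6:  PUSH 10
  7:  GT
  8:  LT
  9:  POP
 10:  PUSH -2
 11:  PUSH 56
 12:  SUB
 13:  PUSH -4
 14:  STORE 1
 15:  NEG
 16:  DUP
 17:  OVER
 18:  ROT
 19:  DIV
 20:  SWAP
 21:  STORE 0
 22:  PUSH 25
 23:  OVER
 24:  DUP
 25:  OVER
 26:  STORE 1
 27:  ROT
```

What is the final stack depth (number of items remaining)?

PUSH -7 : [-7]
DUP     : [-7, -7]
NEG     : [-7, 7]
POP     : [-7]
PUSH 0  : [-7, 0]
PUSH 10 : [-7, 0, 10]
GT      : [-7, 0]
LT      : [1]
POP     : []
PUSH -2 : [-2]
PUSH 56 : [-2, 56]
SUB     : [-58]
PUSH -4 : [-58, -4]
STORE 1 : [-58]
NEG     : [58]
DUP     : [58, 58]
OVER    : [58, 58, 58]
ROT     : [58, 58, 58]
DIV     : [58, 1]
SWAP    : [1, 58]
STORE 0 : [1]
PUSH 25 : [1, 25]
OVER    : [1, 25, 1]
DUP     : [1, 25, 1, 1]
OVER    : [1, 25, 1, 1, 1]
STORE 1 : [1, 25, 1, 1]
ROT     : [1, 1, 1, 25]

4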